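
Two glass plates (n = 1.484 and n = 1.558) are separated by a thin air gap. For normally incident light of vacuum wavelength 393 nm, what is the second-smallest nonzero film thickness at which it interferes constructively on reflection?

295 nm

Ray reflecting at the top interface goes from n = 1.484 toward n = 1.0: no phase shift.
At the lower boundary (n = 1.0 to n = 1.558) the reflected ray undergoes a half-wave phase shift.
Exactly one π shift → a net half-wave offset.
So the condition for constructive reflection is 2 n t = (m + ½) λ.
The second-smallest nonzero thickness corresponds to m = 1: t = (m + ½) λ / (2 n) = 1.50 × 393 / (2 × 1.0) = 295 nm.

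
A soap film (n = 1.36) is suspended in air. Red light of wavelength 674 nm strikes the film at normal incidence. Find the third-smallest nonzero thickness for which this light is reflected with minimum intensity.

Ray reflecting at the top interface goes from n = 1.0 toward n = 1.36: a half-wave phase shift.
At the lower boundary (n = 1.36 to n = 1.0) the reflected ray undergoes no phase shift.
The two reflections differ by half a wavelength.
So the condition for destructive reflection is 2 n t = m λ.
The third-smallest nonzero thickness corresponds to m = 3: t = m λ / (2 n) = 3.00 × 674 / (2 × 1.36) = 743 nm.

743 nm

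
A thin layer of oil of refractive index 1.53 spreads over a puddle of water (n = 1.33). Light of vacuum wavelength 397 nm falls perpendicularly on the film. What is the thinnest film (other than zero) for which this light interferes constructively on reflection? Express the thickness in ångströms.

649 Å

Ray reflecting at the top interface goes from n = 1.0 toward n = 1.53: a half-wave phase shift.
Bottom surface (1.53 → 1.33): reflection off a lower-index medium gives no phase shift.
The two reflections differ by half a wavelength.
So the condition for constructive reflection is 2 n t = (m + ½) λ.
Minimum at m = 0: t = λ / (4 n) = 397 / (4 × 1.53) = 64.9 nm.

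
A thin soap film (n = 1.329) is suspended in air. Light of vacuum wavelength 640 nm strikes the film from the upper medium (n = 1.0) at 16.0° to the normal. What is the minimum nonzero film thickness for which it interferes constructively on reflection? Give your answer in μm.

At the upper boundary (n = 1.0 to n = 1.329) the reflected ray undergoes a half-wave phase shift.
Ray reflecting at the bottom interface goes from n = 1.329 toward n = 1.0: no phase shift.
The two reflections differ by half a wavelength.
So the condition for constructive reflection is 2 n t cos θ_r = (m + ½) λ.
Snell's law: 1.0 sin 16.0° = 1.329 sin θ_r → sin θ_r = 0.207, cos θ_r = 0.978.
Minimum at m = 0: t = λ / (4 n cos θ_r) = 640 / (4 × 1.329 × 0.978) = 123 nm.

0.123 μm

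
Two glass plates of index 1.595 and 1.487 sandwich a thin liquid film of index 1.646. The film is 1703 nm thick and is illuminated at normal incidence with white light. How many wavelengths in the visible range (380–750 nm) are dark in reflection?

At the upper boundary (n = 1.595 to n = 1.646) the reflected ray undergoes a half-wave phase shift.
At the lower boundary (n = 1.646 to n = 1.487) the reflected ray undergoes no phase shift.
Exactly one π shift → a net half-wave offset.
With one net inversion, destructive interference in reflection requires 2 n t = m λ.
λ = 2 n t / m = 5606 / m nm.
m=7: 801 nm (IR); m=8: 701 nm (visible); m=9: 623 nm (visible); m=10: 561 nm (visible); m=11: 510 nm (visible); m=12: 467 nm (visible); m=13: 431 nm (visible); m=14: 400 nm (visible); m=15: 374 nm (UV).

7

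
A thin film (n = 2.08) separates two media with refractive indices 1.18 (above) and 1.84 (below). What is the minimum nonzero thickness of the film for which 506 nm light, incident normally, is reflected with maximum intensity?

60.8 nm

Top surface (1.18 → 2.08): reflection off a higher-index medium gives a half-wave phase shift.
At the lower boundary (n = 2.08 to n = 1.84) the reflected ray undergoes no phase shift.
Net: one phase inversion between the two reflected rays.
So the condition for constructive reflection is 2 n t = (m + ½) λ.
Minimum at m = 0: t = λ / (4 n) = 506 / (4 × 2.08) = 60.8 nm.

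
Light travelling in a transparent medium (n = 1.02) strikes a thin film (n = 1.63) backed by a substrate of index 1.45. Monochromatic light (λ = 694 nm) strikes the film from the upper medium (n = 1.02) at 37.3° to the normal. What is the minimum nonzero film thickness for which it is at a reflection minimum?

230 nm

Top surface (1.02 → 1.63): reflection off a higher-index medium gives a half-wave phase shift.
Bottom surface (1.63 → 1.45): reflection off a lower-index medium gives no phase shift.
Exactly one π shift → a net half-wave offset.
For weak reflection here: 2 n t cos θ_r = m λ.
Snell's law: 1.02 sin 37.3° = 1.63 sin θ_r → sin θ_r = 0.379, cos θ_r = 0.925.
Minimum nonzero at m = 1: t = λ / (2 n cos θ_r) = 694 / (2 × 1.63 × 0.925) = 230 nm.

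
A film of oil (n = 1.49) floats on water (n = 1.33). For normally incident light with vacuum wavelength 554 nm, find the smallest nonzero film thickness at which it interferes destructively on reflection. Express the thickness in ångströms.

1859 Å

Top surface (1.0 → 1.49): reflection off a higher-index medium gives a half-wave phase shift.
Ray reflecting at the bottom interface goes from n = 1.49 toward n = 1.33: no phase shift.
Net: one phase inversion between the two reflected rays.
With one net inversion, destructive interference in reflection requires 2 n t = m λ.
Minimum nonzero at m = 1: t = λ / (2 n) = 554 / (2 × 1.49) = 186 nm.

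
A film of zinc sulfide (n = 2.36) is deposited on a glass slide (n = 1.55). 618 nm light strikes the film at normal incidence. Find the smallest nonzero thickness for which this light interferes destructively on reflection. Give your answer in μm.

At the upper boundary (n = 1.0 to n = 2.36) the reflected ray undergoes a half-wave phase shift.
Bottom surface (2.36 → 1.55): reflection off a lower-index medium gives no phase shift.
Exactly one π shift → a net half-wave offset.
For minimum reflection here: 2 n t = m λ.
The smallest nonzero thickness corresponds to m = 1: t = m λ / (2 n) = 1.00 × 618 / (2 × 2.36) = 131 nm.

0.131 μm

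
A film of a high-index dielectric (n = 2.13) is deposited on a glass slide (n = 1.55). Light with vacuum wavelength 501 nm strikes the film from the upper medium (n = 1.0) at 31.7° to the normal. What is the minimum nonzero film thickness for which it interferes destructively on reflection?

121 nm

At the upper boundary (n = 1.0 to n = 2.13) the reflected ray undergoes a half-wave phase shift.
Ray reflecting at the bottom interface goes from n = 2.13 toward n = 1.55: no phase shift.
Net: one phase inversion between the two reflected rays.
So the condition for destructive reflection is 2 n t cos θ_r = m λ.
Snell's law: 1.0 sin 31.7° = 2.13 sin θ_r → sin θ_r = 0.247, cos θ_r = 0.969.
Minimum nonzero at m = 1: t = λ / (2 n cos θ_r) = 501 / (2 × 2.13 × 0.969) = 121 nm.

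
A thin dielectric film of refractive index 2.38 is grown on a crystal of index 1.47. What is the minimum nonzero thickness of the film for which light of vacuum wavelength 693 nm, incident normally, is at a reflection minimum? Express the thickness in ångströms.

At the upper boundary (n = 1.0 to n = 2.38) the reflected ray undergoes a half-wave phase shift.
Ray reflecting at the bottom interface goes from n = 2.38 toward n = 1.47: no phase shift.
The two reflections differ by half a wavelength.
With one net inversion, destructive interference in reflection requires 2 n t = m λ.
Minimum nonzero at m = 1: t = λ / (2 n) = 693 / (2 × 2.38) = 146 nm.

1456 Å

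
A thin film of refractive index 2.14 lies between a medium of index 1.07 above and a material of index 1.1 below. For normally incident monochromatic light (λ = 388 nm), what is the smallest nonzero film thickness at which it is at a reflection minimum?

Top surface (1.07 → 2.14): reflection off a higher-index medium gives a half-wave phase shift.
At the lower boundary (n = 2.14 to n = 1.1) the reflected ray undergoes no phase shift.
Exactly one π shift → a net half-wave offset.
With one net inversion, destructive interference in reflection requires 2 n t = m λ.
The smallest nonzero thickness corresponds to m = 1: t = m λ / (2 n) = 1.00 × 388 / (2 × 2.14) = 90.7 nm.

90.7 nm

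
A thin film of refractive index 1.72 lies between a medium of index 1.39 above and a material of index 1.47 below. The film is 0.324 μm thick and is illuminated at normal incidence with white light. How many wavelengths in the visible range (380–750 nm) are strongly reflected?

2

At the upper boundary (n = 1.39 to n = 1.72) the reflected ray undergoes a half-wave phase shift.
At the lower boundary (n = 1.72 to n = 1.47) the reflected ray undergoes no phase shift.
Net: one phase inversion between the two reflected rays.
With one net inversion, constructive interference in reflection requires 2 n t = (m + ½) λ.
λ = 2 n t / (m + ½) = 1115 / (m + ½) nm.
m=0: 2229 nm (IR); m=1: 743 nm (visible); m=2: 446 nm (visible); m=3: 318 nm (UV).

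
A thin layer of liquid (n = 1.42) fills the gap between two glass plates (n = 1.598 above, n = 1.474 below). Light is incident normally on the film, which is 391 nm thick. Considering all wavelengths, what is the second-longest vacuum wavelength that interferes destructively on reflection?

Top surface (1.598 → 1.42): reflection off a lower-index medium gives no phase shift.
Ray reflecting at the bottom interface goes from n = 1.42 toward n = 1.474: a half-wave phase shift.
Net: one phase inversion between the two reflected rays.
For dark reflection here: 2 n t = m λ.
λ = 2 n t / m. The second-longest wavelength is m = 2: λ = 2 × 1.42 × 391 / 2.00 = 555 nm.

555 nm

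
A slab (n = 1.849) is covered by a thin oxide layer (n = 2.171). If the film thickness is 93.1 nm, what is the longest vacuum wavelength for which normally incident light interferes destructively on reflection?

404 nm

Top surface (1.0 → 2.171): reflection off a higher-index medium gives a half-wave phase shift.
Bottom surface (2.171 → 1.849): reflection off a lower-index medium gives no phase shift.
Exactly one π shift → a net half-wave offset.
For minimum reflection here: 2 n t = m λ.
λ = 2 n t / m. The longest wavelength is m = 1: λ = 2 × 2.171 × 93.1 / 1.00 = 404 nm.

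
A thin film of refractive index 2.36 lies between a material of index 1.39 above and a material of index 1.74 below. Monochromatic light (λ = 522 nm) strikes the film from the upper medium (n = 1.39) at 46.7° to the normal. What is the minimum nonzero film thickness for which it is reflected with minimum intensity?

Top surface (1.39 → 2.36): reflection off a higher-index medium gives a half-wave phase shift.
Bottom surface (2.36 → 1.74): reflection off a lower-index medium gives no phase shift.
The two reflections differ by half a wavelength.
With one net inversion, destructive interference in reflection requires 2 n t cos θ_r = m λ.
Snell's law: 1.39 sin 46.7° = 2.36 sin θ_r → sin θ_r = 0.429, cos θ_r = 0.903.
Minimum nonzero at m = 1: t = λ / (2 n cos θ_r) = 522 / (2 × 2.36 × 0.903) = 122 nm.

122 nm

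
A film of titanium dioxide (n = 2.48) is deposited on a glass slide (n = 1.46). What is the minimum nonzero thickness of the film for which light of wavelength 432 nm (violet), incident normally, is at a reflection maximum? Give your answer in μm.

At the upper boundary (n = 1.0 to n = 2.48) the reflected ray undergoes a half-wave phase shift.
Ray reflecting at the bottom interface goes from n = 2.48 toward n = 1.46: no phase shift.
Exactly one π shift → a net half-wave offset.
So the condition for constructive reflection is 2 n t = (m + ½) λ.
Minimum at m = 0: t = λ / (4 n) = 432 / (4 × 2.48) = 43.5 nm.

0.0435 μm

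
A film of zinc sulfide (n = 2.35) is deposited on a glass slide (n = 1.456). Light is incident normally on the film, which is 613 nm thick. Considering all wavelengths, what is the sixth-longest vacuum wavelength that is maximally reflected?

Top surface (1.0 → 2.35): reflection off a higher-index medium gives a half-wave phase shift.
Ray reflecting at the bottom interface goes from n = 2.35 toward n = 1.456: no phase shift.
Exactly one π shift → a net half-wave offset.
So the condition for constructive reflection is 2 n t = (m + ½) λ.
λ = 2 n t / (m + ½). The sixth-longest wavelength is m = 5: λ = 2 × 2.35 × 613 / 5.50 = 524 nm.

524 nm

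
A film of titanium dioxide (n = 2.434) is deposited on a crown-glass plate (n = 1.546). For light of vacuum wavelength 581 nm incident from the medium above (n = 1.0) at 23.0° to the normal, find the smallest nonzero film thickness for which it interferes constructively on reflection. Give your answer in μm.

0.0605 μm

Top surface (1.0 → 2.434): reflection off a higher-index medium gives a half-wave phase shift.
Ray reflecting at the bottom interface goes from n = 2.434 toward n = 1.546: no phase shift.
The two reflections differ by half a wavelength.
So the condition for constructive reflection is 2 n t cos θ_r = (m + ½) λ.
Snell's law: 1.0 sin 23.0° = 2.434 sin θ_r → sin θ_r = 0.161, cos θ_r = 0.987.
Minimum at m = 0: t = λ / (4 n cos θ_r) = 581 / (4 × 2.434 × 0.987) = 60.5 nm.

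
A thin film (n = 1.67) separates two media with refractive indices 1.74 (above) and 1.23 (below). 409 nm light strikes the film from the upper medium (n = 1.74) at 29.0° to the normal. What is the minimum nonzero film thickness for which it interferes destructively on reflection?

70.9 nm

Ray reflecting at the top interface goes from n = 1.74 toward n = 1.67: no phase shift.
Bottom surface (1.67 → 1.23): reflection off a lower-index medium gives no phase shift.
The two reflections carry the same phase change, so no net offset.
With no net inversion, destructive interference in reflection requires 2 n t cos θ_r = (m + ½) λ.
Snell's law: 1.74 sin 29.0° = 1.67 sin θ_r → sin θ_r = 0.505, cos θ_r = 0.863.
Minimum at m = 0: t = λ / (4 n cos θ_r) = 409 / (4 × 1.67 × 0.863) = 70.9 nm.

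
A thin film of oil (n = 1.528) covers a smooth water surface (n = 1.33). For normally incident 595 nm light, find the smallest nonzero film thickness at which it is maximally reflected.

97.3 nm

Top surface (1.0 → 1.528): reflection off a higher-index medium gives a half-wave phase shift.
Bottom surface (1.528 → 1.33): reflection off a lower-index medium gives no phase shift.
Exactly one π shift → a net half-wave offset.
With one net inversion, constructive interference in reflection requires 2 n t = (m + ½) λ.
Minimum at m = 0: t = λ / (4 n) = 595 / (4 × 1.528) = 97.3 nm.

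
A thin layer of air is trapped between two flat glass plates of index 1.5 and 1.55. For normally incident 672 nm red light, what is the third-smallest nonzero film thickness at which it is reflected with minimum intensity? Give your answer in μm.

Top surface (1.5 → 1.0): reflection off a lower-index medium gives no phase shift.
At the lower boundary (n = 1.0 to n = 1.55) the reflected ray undergoes a half-wave phase shift.
Exactly one π shift → a net half-wave offset.
So the condition for destructive reflection is 2 n t = m λ.
The third-smallest nonzero thickness corresponds to m = 3: t = m λ / (2 n) = 3.00 × 672 / (2 × 1.0) = 1008 nm.

1.01 μm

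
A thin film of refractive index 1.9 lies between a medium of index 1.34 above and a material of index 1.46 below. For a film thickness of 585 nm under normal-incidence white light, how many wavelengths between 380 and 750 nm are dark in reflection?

At the upper boundary (n = 1.34 to n = 1.9) the reflected ray undergoes a half-wave phase shift.
At the lower boundary (n = 1.9 to n = 1.46) the reflected ray undergoes no phase shift.
Net: one phase inversion between the two reflected rays.
For minimum reflection here: 2 n t = m λ.
λ = 2 n t / m = 2223 / m nm.
m=2: 1112 nm (IR); m=3: 741 nm (visible); m=4: 556 nm (visible); m=5: 445 nm (visible); m=6: 371 nm (UV).

3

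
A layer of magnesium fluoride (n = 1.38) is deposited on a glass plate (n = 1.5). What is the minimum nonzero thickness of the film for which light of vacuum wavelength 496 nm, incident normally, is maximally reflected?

At the upper boundary (n = 1.0 to n = 1.38) the reflected ray undergoes a half-wave phase shift.
Ray reflecting at the bottom interface goes from n = 1.38 toward n = 1.5: a half-wave phase shift.
Zero or two π shifts → no net half-wave offset.
So the condition for constructive reflection is 2 n t = m λ.
Minimum nonzero at m = 1: t = λ / (2 n) = 496 / (2 × 1.38) = 180 nm.

180 nm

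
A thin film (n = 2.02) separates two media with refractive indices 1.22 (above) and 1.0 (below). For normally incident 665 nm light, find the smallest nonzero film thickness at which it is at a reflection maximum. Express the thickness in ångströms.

Top surface (1.22 → 2.02): reflection off a higher-index medium gives a half-wave phase shift.
At the lower boundary (n = 2.02 to n = 1.0) the reflected ray undergoes no phase shift.
Exactly one π shift → a net half-wave offset.
For bright reflection here: 2 n t = (m + ½) λ.
Minimum at m = 0: t = λ / (4 n) = 665 / (4 × 2.02) = 82.3 nm.

823 Å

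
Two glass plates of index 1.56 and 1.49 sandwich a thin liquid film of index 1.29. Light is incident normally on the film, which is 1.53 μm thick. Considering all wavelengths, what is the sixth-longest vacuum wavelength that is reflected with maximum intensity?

At the upper boundary (n = 1.56 to n = 1.29) the reflected ray undergoes no phase shift.
Bottom surface (1.29 → 1.49): reflection off a higher-index medium gives a half-wave phase shift.
Exactly one π shift → a net half-wave offset.
So the condition for constructive reflection is 2 n t = (m + ½) λ.
λ = 2 n t / (m + ½). The sixth-longest wavelength is m = 5: λ = 2 × 1.29 × 1530 / 5.50 = 718 nm.

718 nm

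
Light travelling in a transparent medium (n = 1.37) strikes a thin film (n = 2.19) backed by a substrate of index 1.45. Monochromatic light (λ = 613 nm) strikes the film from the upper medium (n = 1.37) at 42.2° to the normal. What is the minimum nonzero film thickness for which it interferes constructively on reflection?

77.1 nm

Ray reflecting at the top interface goes from n = 1.37 toward n = 2.19: a half-wave phase shift.
Ray reflecting at the bottom interface goes from n = 2.19 toward n = 1.45: no phase shift.
Exactly one π shift → a net half-wave offset.
For bright reflection here: 2 n t cos θ_r = (m + ½) λ.
Snell's law: 1.37 sin 42.2° = 2.19 sin θ_r → sin θ_r = 0.420, cos θ_r = 0.907.
Minimum at m = 0: t = λ / (4 n cos θ_r) = 613 / (4 × 2.19 × 0.907) = 77.1 nm.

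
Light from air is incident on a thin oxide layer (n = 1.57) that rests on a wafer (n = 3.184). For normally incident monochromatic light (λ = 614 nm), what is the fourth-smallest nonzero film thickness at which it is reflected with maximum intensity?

782 nm

Top surface (1.0 → 1.57): reflection off a higher-index medium gives a half-wave phase shift.
At the lower boundary (n = 1.57 to n = 3.184) the reflected ray undergoes a half-wave phase shift.
Zero or two π shifts → no net half-wave offset.
So the condition for constructive reflection is 2 n t = m λ.
The fourth-smallest nonzero thickness corresponds to m = 4: t = m λ / (2 n) = 4.00 × 614 / (2 × 1.57) = 782 nm.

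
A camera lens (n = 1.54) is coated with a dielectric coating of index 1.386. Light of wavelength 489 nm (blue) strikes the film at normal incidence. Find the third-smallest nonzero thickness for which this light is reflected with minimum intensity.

Ray reflecting at the top interface goes from n = 1.0 toward n = 1.386: a half-wave phase shift.
Bottom surface (1.386 → 1.54): reflection off a higher-index medium gives a half-wave phase shift.
Zero or two π shifts → no net half-wave offset.
So the condition for destructive reflection is 2 n t = (m + ½) λ.
The third-smallest nonzero thickness corresponds to m = 2: t = (m + ½) λ / (2 n) = 2.50 × 489 / (2 × 1.386) = 441 nm.

441 nm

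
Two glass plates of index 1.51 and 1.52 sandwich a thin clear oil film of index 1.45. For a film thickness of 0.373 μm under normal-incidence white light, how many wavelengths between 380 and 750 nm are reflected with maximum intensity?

2

Ray reflecting at the top interface goes from n = 1.51 toward n = 1.45: no phase shift.
Ray reflecting at the bottom interface goes from n = 1.45 toward n = 1.52: a half-wave phase shift.
Exactly one π shift → a net half-wave offset.
With one net inversion, constructive interference in reflection requires 2 n t = (m + ½) λ.
λ = 2 n t / (m + ½) = 1082 / (m + ½) nm.
m=0: 2163 nm (IR); m=1: 721 nm (visible); m=2: 433 nm (visible); m=3: 309 nm (UV).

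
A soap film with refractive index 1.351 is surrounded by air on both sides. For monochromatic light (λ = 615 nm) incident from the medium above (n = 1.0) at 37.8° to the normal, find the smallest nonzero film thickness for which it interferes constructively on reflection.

128 nm

Top surface (1.0 → 1.351): reflection off a higher-index medium gives a half-wave phase shift.
Bottom surface (1.351 → 1.0): reflection off a lower-index medium gives no phase shift.
Exactly one π shift → a net half-wave offset.
For bright reflection here: 2 n t cos θ_r = (m + ½) λ.
Snell's law: 1.0 sin 37.8° = 1.351 sin θ_r → sin θ_r = 0.454, cos θ_r = 0.891.
Minimum at m = 0: t = λ / (4 n cos θ_r) = 615 / (4 × 1.351 × 0.891) = 128 nm.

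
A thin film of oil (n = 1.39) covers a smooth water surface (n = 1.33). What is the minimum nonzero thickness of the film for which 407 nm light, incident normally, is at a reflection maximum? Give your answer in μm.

0.0732 μm

At the upper boundary (n = 1.0 to n = 1.39) the reflected ray undergoes a half-wave phase shift.
Ray reflecting at the bottom interface goes from n = 1.39 toward n = 1.33: no phase shift.
The two reflections differ by half a wavelength.
For strong reflection here: 2 n t = (m + ½) λ.
Minimum at m = 0: t = λ / (4 n) = 407 / (4 × 1.39) = 73.2 nm.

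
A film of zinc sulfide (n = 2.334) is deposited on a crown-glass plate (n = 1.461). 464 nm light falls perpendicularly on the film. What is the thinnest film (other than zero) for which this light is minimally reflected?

99.4 nm

Ray reflecting at the top interface goes from n = 1.0 toward n = 2.334: a half-wave phase shift.
Bottom surface (2.334 → 1.461): reflection off a lower-index medium gives no phase shift.
Exactly one π shift → a net half-wave offset.
For weak reflection here: 2 n t = m λ.
Minimum nonzero at m = 1: t = λ / (2 n) = 464 / (2 × 2.334) = 99.4 nm.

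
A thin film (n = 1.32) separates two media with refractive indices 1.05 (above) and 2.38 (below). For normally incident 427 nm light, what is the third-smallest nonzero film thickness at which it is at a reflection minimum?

404 nm

Top surface (1.05 → 1.32): reflection off a higher-index medium gives a half-wave phase shift.
Bottom surface (1.32 → 2.38): reflection off a higher-index medium gives a half-wave phase shift.
Zero or two π shifts → no net half-wave offset.
With no net inversion, destructive interference in reflection requires 2 n t = (m + ½) λ.
The third-smallest nonzero thickness corresponds to m = 2: t = (m + ½) λ / (2 n) = 2.50 × 427 / (2 × 1.32) = 404 nm.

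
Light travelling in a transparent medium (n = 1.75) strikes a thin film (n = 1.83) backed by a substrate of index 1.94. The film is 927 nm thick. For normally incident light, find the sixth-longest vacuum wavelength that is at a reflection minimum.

617 nm

Ray reflecting at the top interface goes from n = 1.75 toward n = 1.83: a half-wave phase shift.
Bottom surface (1.83 → 1.94): reflection off a higher-index medium gives a half-wave phase shift.
Zero or two π shifts → no net half-wave offset.
For weak reflection here: 2 n t = (m + ½) λ.
λ = 2 n t / (m + ½). The sixth-longest wavelength is m = 5: λ = 2 × 1.83 × 927 / 5.50 = 617 nm.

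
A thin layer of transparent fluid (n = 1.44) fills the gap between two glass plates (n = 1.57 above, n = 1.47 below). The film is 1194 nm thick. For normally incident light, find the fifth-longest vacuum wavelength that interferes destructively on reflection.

688 nm

Top surface (1.57 → 1.44): reflection off a lower-index medium gives no phase shift.
At the lower boundary (n = 1.44 to n = 1.47) the reflected ray undergoes a half-wave phase shift.
Exactly one π shift → a net half-wave offset.
For dark reflection here: 2 n t = m λ.
λ = 2 n t / m. The fifth-longest wavelength is m = 5: λ = 2 × 1.44 × 1194 / 5.00 = 688 nm.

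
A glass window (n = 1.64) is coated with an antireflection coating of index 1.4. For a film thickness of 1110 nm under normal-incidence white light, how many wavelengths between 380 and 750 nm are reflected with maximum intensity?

Ray reflecting at the top interface goes from n = 1.0 toward n = 1.4: a half-wave phase shift.
Bottom surface (1.4 → 1.64): reflection off a higher-index medium gives a half-wave phase shift.
The two reflections carry the same phase change, so no net offset.
So the condition for constructive reflection is 2 n t = m λ.
λ = 2 n t / m = 3108 / m nm.
m=4: 777 nm (IR); m=5: 622 nm (visible); m=6: 518 nm (visible); m=7: 444 nm (visible); m=8: 389 nm (visible); m=9: 345 nm (UV).

4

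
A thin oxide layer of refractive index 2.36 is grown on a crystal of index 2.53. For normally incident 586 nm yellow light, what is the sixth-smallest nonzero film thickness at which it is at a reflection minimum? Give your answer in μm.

Ray reflecting at the top interface goes from n = 1.0 toward n = 2.36: a half-wave phase shift.
Ray reflecting at the bottom interface goes from n = 2.36 toward n = 2.53: a half-wave phase shift.
Net: no relative phase inversion (both shifts match).
With no net inversion, destructive interference in reflection requires 2 n t = (m + ½) λ.
The sixth-smallest nonzero thickness corresponds to m = 5: t = (m + ½) λ / (2 n) = 5.50 × 586 / (2 × 2.36) = 683 nm.

0.683 μm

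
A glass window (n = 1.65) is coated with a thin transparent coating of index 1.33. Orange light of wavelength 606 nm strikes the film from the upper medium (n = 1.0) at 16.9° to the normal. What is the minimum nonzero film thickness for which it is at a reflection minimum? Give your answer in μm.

0.117 μm

Ray reflecting at the top interface goes from n = 1.0 toward n = 1.33: a half-wave phase shift.
Bottom surface (1.33 → 1.65): reflection off a higher-index medium gives a half-wave phase shift.
Net: no relative phase inversion (both shifts match).
For minimum reflection here: 2 n t cos θ_r = (m + ½) λ.
Snell's law: 1.0 sin 16.9° = 1.33 sin θ_r → sin θ_r = 0.219, cos θ_r = 0.976.
Minimum at m = 0: t = λ / (4 n cos θ_r) = 606 / (4 × 1.33 × 0.976) = 117 nm.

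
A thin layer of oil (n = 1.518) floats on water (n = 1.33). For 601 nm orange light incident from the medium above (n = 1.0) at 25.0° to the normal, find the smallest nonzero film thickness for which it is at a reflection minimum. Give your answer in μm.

At the upper boundary (n = 1.0 to n = 1.518) the reflected ray undergoes a half-wave phase shift.
Bottom surface (1.518 → 1.33): reflection off a lower-index medium gives no phase shift.
Net: one phase inversion between the two reflected rays.
So the condition for destructive reflection is 2 n t cos θ_r = m λ.
Snell's law: 1.0 sin 25.0° = 1.518 sin θ_r → sin θ_r = 0.278, cos θ_r = 0.960.
Minimum nonzero at m = 1: t = λ / (2 n cos θ_r) = 601 / (2 × 1.518 × 0.960) = 206 nm.

0.206 μm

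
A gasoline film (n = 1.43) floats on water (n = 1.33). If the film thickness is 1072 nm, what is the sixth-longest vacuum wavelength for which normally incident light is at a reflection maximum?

557 nm

Ray reflecting at the top interface goes from n = 1.0 toward n = 1.43: a half-wave phase shift.
Ray reflecting at the bottom interface goes from n = 1.43 toward n = 1.33: no phase shift.
Net: one phase inversion between the two reflected rays.
With one net inversion, constructive interference in reflection requires 2 n t = (m + ½) λ.
λ = 2 n t / (m + ½). The sixth-longest wavelength is m = 5: λ = 2 × 1.43 × 1072 / 5.50 = 557 nm.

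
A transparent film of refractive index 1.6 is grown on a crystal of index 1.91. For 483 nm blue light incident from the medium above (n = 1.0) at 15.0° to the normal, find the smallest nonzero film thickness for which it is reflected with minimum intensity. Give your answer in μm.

Ray reflecting at the top interface goes from n = 1.0 toward n = 1.6: a half-wave phase shift.
Ray reflecting at the bottom interface goes from n = 1.6 toward n = 1.91: a half-wave phase shift.
Net: no relative phase inversion (both shifts match).
With no net inversion, destructive interference in reflection requires 2 n t cos θ_r = (m + ½) λ.
Snell's law: 1.0 sin 15.0° = 1.6 sin θ_r → sin θ_r = 0.162, cos θ_r = 0.987.
Minimum at m = 0: t = λ / (4 n cos θ_r) = 483 / (4 × 1.6 × 0.987) = 76.5 nm.

0.0765 μm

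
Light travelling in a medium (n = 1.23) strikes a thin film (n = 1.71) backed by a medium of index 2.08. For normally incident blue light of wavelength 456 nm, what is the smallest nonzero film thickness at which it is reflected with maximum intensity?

133 nm

Top surface (1.23 → 1.71): reflection off a higher-index medium gives a half-wave phase shift.
At the lower boundary (n = 1.71 to n = 2.08) the reflected ray undergoes a half-wave phase shift.
The two reflections carry the same phase change, so no net offset.
So the condition for constructive reflection is 2 n t = m λ.
The smallest nonzero thickness corresponds to m = 1: t = m λ / (2 n) = 1.00 × 456 / (2 × 1.71) = 133 nm.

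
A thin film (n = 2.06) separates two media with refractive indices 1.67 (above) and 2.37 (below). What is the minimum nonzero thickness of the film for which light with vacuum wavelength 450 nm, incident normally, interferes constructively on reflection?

109 nm

Top surface (1.67 → 2.06): reflection off a higher-index medium gives a half-wave phase shift.
Bottom surface (2.06 → 2.37): reflection off a higher-index medium gives a half-wave phase shift.
Zero or two π shifts → no net half-wave offset.
So the condition for constructive reflection is 2 n t = m λ.
Minimum nonzero at m = 1: t = λ / (2 n) = 450 / (2 × 2.06) = 109 nm.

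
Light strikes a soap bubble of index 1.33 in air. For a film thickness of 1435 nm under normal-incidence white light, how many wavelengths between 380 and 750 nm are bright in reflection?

Top surface (1.0 → 1.33): reflection off a higher-index medium gives a half-wave phase shift.
At the lower boundary (n = 1.33 to n = 1.0) the reflected ray undergoes no phase shift.
Exactly one π shift → a net half-wave offset.
For bright reflection here: 2 n t = (m + ½) λ.
λ = 2 n t / (m + ½) = 3817 / (m + ½) nm.
m=4: 848 nm (IR); m=5: 694 nm (visible); m=6: 587 nm (visible); m=7: 509 nm (visible); m=8: 449 nm (visible); m=9: 402 nm (visible); m=10: 364 nm (UV).

5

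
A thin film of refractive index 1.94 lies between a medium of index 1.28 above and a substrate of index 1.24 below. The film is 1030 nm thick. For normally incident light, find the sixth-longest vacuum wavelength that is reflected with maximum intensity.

Top surface (1.28 → 1.94): reflection off a higher-index medium gives a half-wave phase shift.
Ray reflecting at the bottom interface goes from n = 1.94 toward n = 1.24: no phase shift.
The two reflections differ by half a wavelength.
So the condition for constructive reflection is 2 n t = (m + ½) λ.
λ = 2 n t / (m + ½). The sixth-longest wavelength is m = 5: λ = 2 × 1.94 × 1030 / 5.50 = 727 nm.

727 nm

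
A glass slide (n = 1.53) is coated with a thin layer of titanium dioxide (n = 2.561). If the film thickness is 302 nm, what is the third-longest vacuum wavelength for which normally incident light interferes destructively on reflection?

Top surface (1.0 → 2.561): reflection off a higher-index medium gives a half-wave phase shift.
Ray reflecting at the bottom interface goes from n = 2.561 toward n = 1.53: no phase shift.
Exactly one π shift → a net half-wave offset.
For dark reflection here: 2 n t = m λ.
λ = 2 n t / m. The third-longest wavelength is m = 3: λ = 2 × 2.561 × 302 / 3.00 = 516 nm.

516 nm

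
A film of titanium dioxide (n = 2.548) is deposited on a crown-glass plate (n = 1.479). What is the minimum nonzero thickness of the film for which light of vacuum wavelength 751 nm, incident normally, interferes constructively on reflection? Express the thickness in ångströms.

737 Å

Top surface (1.0 → 2.548): reflection off a higher-index medium gives a half-wave phase shift.
Bottom surface (2.548 → 1.479): reflection off a lower-index medium gives no phase shift.
Exactly one π shift → a net half-wave offset.
With one net inversion, constructive interference in reflection requires 2 n t = (m + ½) λ.
Minimum at m = 0: t = λ / (4 n) = 751 / (4 × 2.548) = 73.7 nm.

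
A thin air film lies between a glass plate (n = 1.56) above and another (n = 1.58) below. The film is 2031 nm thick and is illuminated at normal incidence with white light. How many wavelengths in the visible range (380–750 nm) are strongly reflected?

6

At the upper boundary (n = 1.56 to n = 1.0) the reflected ray undergoes no phase shift.
Bottom surface (1.0 → 1.58): reflection off a higher-index medium gives a half-wave phase shift.
Exactly one π shift → a net half-wave offset.
With one net inversion, constructive interference in reflection requires 2 n t = (m + ½) λ.
λ = 2 n t / (m + ½) = 4062 / (m + ½) nm.
m=4: 903 nm (IR); m=5: 739 nm (visible); m=6: 625 nm (visible); m=7: 542 nm (visible); m=8: 478 nm (visible); m=9: 428 nm (visible); m=10: 387 nm (visible); m=11: 353 nm (UV).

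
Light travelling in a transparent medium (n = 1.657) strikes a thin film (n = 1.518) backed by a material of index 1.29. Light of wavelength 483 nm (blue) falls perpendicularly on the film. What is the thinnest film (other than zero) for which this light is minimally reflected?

79.5 nm

At the upper boundary (n = 1.657 to n = 1.518) the reflected ray undergoes no phase shift.
At the lower boundary (n = 1.518 to n = 1.29) the reflected ray undergoes no phase shift.
Zero or two π shifts → no net half-wave offset.
So the condition for destructive reflection is 2 n t = (m + ½) λ.
Minimum at m = 0: t = λ / (4 n) = 483 / (4 × 1.518) = 79.5 nm.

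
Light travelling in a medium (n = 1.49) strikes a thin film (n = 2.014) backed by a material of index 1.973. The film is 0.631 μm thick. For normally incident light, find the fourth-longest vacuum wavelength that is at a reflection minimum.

Ray reflecting at the top interface goes from n = 1.49 toward n = 2.014: a half-wave phase shift.
Ray reflecting at the bottom interface goes from n = 2.014 toward n = 1.973: no phase shift.
Exactly one π shift → a net half-wave offset.
For weak reflection here: 2 n t = m λ.
λ = 2 n t / m. The fourth-longest wavelength is m = 4: λ = 2 × 2.014 × 631 / 4.00 = 635 nm.

635 nm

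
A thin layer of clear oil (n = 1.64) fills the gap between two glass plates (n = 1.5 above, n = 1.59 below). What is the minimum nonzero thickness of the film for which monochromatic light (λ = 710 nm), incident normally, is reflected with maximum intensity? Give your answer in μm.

Ray reflecting at the top interface goes from n = 1.5 toward n = 1.64: a half-wave phase shift.
Bottom surface (1.64 → 1.59): reflection off a lower-index medium gives no phase shift.
Exactly one π shift → a net half-wave offset.
For bright reflection here: 2 n t = (m + ½) λ.
Minimum at m = 0: t = λ / (4 n) = 710 / (4 × 1.64) = 108 nm.

0.108 μm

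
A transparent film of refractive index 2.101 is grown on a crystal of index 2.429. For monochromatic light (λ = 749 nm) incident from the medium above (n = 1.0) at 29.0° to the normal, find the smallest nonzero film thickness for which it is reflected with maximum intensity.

Top surface (1.0 → 2.101): reflection off a higher-index medium gives a half-wave phase shift.
At the lower boundary (n = 2.101 to n = 2.429) the reflected ray undergoes a half-wave phase shift.
Zero or two π shifts → no net half-wave offset.
With no net inversion, constructive interference in reflection requires 2 n t cos θ_r = m λ.
Snell's law: 1.0 sin 29.0° = 2.101 sin θ_r → sin θ_r = 0.231, cos θ_r = 0.973.
Minimum nonzero at m = 1: t = λ / (2 n cos θ_r) = 749 / (2 × 2.101 × 0.973) = 183 nm.

183 nm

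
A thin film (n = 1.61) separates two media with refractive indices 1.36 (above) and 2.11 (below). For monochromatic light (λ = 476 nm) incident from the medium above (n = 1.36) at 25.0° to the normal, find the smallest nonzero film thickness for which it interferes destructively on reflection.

79.1 nm

Top surface (1.36 → 1.61): reflection off a higher-index medium gives a half-wave phase shift.
Bottom surface (1.61 → 2.11): reflection off a higher-index medium gives a half-wave phase shift.
Zero or two π shifts → no net half-wave offset.
For dark reflection here: 2 n t cos θ_r = (m + ½) λ.
Snell's law: 1.36 sin 25.0° = 1.61 sin θ_r → sin θ_r = 0.357, cos θ_r = 0.934.
Minimum at m = 0: t = λ / (4 n cos θ_r) = 476 / (4 × 1.61 × 0.934) = 79.1 nm.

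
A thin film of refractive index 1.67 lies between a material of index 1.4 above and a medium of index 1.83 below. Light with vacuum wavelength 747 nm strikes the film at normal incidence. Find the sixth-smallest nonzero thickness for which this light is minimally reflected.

At the upper boundary (n = 1.4 to n = 1.67) the reflected ray undergoes a half-wave phase shift.
Ray reflecting at the bottom interface goes from n = 1.67 toward n = 1.83: a half-wave phase shift.
The two reflections carry the same phase change, so no net offset.
With no net inversion, destructive interference in reflection requires 2 n t = (m + ½) λ.
The sixth-smallest nonzero thickness corresponds to m = 5: t = (m + ½) λ / (2 n) = 5.50 × 747 / (2 × 1.67) = 1230 nm.

1230 nm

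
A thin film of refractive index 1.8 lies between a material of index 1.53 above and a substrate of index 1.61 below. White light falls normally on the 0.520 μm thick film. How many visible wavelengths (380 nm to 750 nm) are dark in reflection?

2

Ray reflecting at the top interface goes from n = 1.53 toward n = 1.8: a half-wave phase shift.
Bottom surface (1.8 → 1.61): reflection off a lower-index medium gives no phase shift.
Net: one phase inversion between the two reflected rays.
With one net inversion, destructive interference in reflection requires 2 n t = m λ.
λ = 2 n t / m = 1872 / m nm.
m=2: 936 nm (IR); m=3: 624 nm (visible); m=4: 468 nm (visible); m=5: 374 nm (UV).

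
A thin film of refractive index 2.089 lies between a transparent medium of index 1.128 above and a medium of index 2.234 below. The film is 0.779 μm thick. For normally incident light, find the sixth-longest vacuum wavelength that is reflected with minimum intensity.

592 nm

At the upper boundary (n = 1.128 to n = 2.089) the reflected ray undergoes a half-wave phase shift.
Ray reflecting at the bottom interface goes from n = 2.089 toward n = 2.234: a half-wave phase shift.
Net: no relative phase inversion (both shifts match).
For minimum reflection here: 2 n t = (m + ½) λ.
λ = 2 n t / (m + ½). The sixth-longest wavelength is m = 5: λ = 2 × 2.089 × 779 / 5.50 = 592 nm.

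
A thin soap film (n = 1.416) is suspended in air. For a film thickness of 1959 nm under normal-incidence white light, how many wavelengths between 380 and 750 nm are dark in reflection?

7

At the upper boundary (n = 1.0 to n = 1.416) the reflected ray undergoes a half-wave phase shift.
Ray reflecting at the bottom interface goes from n = 1.416 toward n = 1.0: no phase shift.
Net: one phase inversion between the two reflected rays.
With one net inversion, destructive interference in reflection requires 2 n t = m λ.
λ = 2 n t / m = 5548 / m nm.
m=7: 793 nm (IR); m=8: 693 nm (visible); m=9: 616 nm (visible); m=10: 555 nm (visible); m=11: 504 nm (visible); m=12: 462 nm (visible); m=13: 427 nm (visible); m=14: 396 nm (visible); m=15: 370 nm (UV).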